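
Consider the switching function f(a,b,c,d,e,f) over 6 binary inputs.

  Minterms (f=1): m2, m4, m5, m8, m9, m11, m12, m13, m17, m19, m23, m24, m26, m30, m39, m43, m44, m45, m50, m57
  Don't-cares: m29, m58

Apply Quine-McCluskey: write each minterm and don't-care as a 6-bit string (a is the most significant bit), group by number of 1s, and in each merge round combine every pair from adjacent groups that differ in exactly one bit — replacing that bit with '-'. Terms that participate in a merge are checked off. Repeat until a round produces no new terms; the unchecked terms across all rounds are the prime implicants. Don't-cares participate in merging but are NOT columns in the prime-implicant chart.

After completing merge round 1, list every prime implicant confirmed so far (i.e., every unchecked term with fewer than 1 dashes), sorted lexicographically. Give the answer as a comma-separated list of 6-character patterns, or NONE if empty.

size-2^0 implicants → 000010  000100(✓)  000101(✓)  001000(✓)  001001(✓)  001011(✓)  001100(✓)  001101(✓)  010001(✓)  010011(✓)  010111(✓)  011000(✓)  011010(✓)  011101(✓)  011110(✓)  100111  101011(✓)  101100(✓)  101101(✓)  110010(✓)  111001  111010(✓)
size-2^1 implicants → -01011  -01100(✓)  -01101(✓)  -11010  0-1000  0-1101  00-100(✓)  00-101(✓)  00010-(✓)  001-00(✓)  001-01(✓)  0010-1  00100-(✓)  00110-(✓)  010-11  0100-1  011-10  0110-0  10110-(✓)  11-010
size-2^2 implicants → -0110-  00-10-  001-0-
Unchecked terms (primes): -01011, -0110-, -11010, 0-1000, 0-1101, 00-10-, 000010, 001-0-, 0010-1, 010-11, 0100-1, 011-10, 0110-0, 100111, 11-010, 111001

000010, 100111, 111001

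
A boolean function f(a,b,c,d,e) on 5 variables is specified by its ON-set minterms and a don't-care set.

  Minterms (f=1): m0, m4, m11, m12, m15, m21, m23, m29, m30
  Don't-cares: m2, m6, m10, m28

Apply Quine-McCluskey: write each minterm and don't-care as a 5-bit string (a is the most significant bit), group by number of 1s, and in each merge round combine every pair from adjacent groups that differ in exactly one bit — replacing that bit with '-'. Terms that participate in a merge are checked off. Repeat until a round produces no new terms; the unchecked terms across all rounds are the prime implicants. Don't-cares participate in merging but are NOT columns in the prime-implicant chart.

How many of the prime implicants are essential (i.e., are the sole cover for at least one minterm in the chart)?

4

[col 0] 00000*, 00010*, 00100*, 00110*, 01010*, 01011*, 01100*, 01111*, 10101*, 10111*, 11100*, 11101*, 11110*
[col 1] -1100, 0-010, 0-100, 00-00*, 00-10*, 000-0*, 001-0*, 01-11, 0101-, 1-101, 101-1, 111-0, 1110-
[col 2] 00--0
Prime implicants: -1100, 0-010, 0-100, 00--0, 01-11, 0101-, 1-101, 101-1, 111-0, 1110-
PI chart (minterm → PIs covering it):
  0 | 00--0  (sole → essential)
  4 | 0-100,00--0
  11 | 01-11,0101-
  12 | -1100,0-100
  15 | 01-11  (sole → essential)
  21 | 1-101,101-1
  23 | 101-1  (sole → essential)
  29 | 1-101,1110-
  30 | 111-0  (sole → essential)
Essential prime implicants: 00--0, 01-11, 101-1, 111-0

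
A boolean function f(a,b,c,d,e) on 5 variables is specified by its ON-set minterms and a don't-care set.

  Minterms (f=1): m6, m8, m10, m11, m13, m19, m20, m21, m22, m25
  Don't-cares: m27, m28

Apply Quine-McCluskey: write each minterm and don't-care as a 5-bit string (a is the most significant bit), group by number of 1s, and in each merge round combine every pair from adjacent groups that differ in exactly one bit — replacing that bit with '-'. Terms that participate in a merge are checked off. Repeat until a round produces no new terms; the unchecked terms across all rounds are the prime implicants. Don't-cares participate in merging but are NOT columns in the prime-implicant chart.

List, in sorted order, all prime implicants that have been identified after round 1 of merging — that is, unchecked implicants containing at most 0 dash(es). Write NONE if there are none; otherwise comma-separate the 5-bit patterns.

Round 0: 00110✓ 01000✓ 01010✓ 01011✓ 01101 10011✓ 10100✓ 10101✓ 10110✓ 11001✓ 11011✓ 11100✓
Round 1: -0110 -1011 010-0 0101- 1-011 1-100 101-0 1010- 110-1
PIs = {-0110, -1011, 010-0, 0101-, 01101, 1-011, 1-100, 101-0, 1010-, 110-1}

01101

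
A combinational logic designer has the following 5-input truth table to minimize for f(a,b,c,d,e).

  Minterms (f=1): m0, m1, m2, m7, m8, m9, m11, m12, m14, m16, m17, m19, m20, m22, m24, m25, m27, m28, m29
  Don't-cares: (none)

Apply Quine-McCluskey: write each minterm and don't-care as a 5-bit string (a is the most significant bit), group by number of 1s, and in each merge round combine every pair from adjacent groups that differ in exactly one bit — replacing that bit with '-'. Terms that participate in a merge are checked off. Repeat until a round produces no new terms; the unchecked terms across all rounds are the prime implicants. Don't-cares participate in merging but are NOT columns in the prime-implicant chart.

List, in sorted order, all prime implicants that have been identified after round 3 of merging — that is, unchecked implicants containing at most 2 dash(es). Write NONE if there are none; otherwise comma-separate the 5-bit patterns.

[col 0] 00000*, 00001*, 00010*, 00111, 01000*, 01001*, 01011*, 01100*, 01110*, 10000*, 10001*, 10011*, 10100*, 10110*, 11000*, 11001*, 11011*, 11100*, 11101*
[col 1] -0000*, -0001*, -1000*, -1001*, -1011*, -1100*, 0-000*, 0-001*, 000-0, 0000-*, 01-00*, 010-1*, 0100-*, 011-0, 1-000*, 1-001*, 1-011*, 1-100*, 10-00*, 100-1*, 1000-*, 101-0, 11-00*, 11-01*, 110-1*, 1100-*, 1110-*
[col 2] --000*, --001*, -000-*, -1-00, -10-1, -100-*, 0-00-*, 1--00, 1-0-1, 1-00-*, 11-0-
[col 3] --00-
Prime implicants: --00-, -1-00, -10-1, 000-0, 00111, 011-0, 1--00, 1-0-1, 101-0, 11-0-

-1-00, -10-1, 000-0, 00111, 011-0, 1--00, 1-0-1, 101-0, 11-0-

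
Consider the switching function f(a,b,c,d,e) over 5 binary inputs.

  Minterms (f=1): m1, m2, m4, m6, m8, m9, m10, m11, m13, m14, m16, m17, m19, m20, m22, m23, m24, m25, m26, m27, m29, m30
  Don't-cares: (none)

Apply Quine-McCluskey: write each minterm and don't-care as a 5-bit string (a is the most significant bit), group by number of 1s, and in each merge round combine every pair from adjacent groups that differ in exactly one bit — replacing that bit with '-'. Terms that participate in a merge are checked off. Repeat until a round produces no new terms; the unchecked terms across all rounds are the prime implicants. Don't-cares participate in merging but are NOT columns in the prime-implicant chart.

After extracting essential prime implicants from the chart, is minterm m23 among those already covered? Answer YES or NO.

NO

size-2^0 implicants → 00001(✓)  00010(✓)  00100(✓)  00110(✓)  01000(✓)  01001(✓)  01010(✓)  01011(✓)  01101(✓)  01110(✓)  10000(✓)  10001(✓)  10011(✓)  10100(✓)  10110(✓)  10111(✓)  11000(✓)  11001(✓)  11010(✓)  11011(✓)  11101(✓)  11110(✓)
size-2^1 implicants → -0001(✓)  -0100(✓)  -0110(✓)  -1000(✓)  -1001(✓)  -1010(✓)  -1011(✓)  -1101(✓)  -1110(✓)  0-001(✓)  0-010(✓)  0-110(✓)  00-10(✓)  001-0(✓)  01-01(✓)  01-10(✓)  010-0(✓)  010-1(✓)  0100-(✓)  0101-(✓)  1-000(✓)  1-001(✓)  1-011(✓)  1-110(✓)  10-00  10-11  100-1(✓)  1000-(✓)  101-0(✓)  1011-  11-01(✓)  11-10(✓)  110-0(✓)  110-1(✓)  1100-(✓)  1101-(✓)
size-2^2 implicants → --001  --110  -01-0  -1-01  -1-10  -10-0(✓)  -10-1(✓)  -100-(✓)  -101-(✓)  0--10  010--(✓)  1-0-1  1-00-  110--(✓)
size-2^3 implicants → -10--
Unchecked terms (primes): --001, --110, -01-0, -1-01, -1-10, -10--, 0--10, 1-0-1, 1-00-, 10-00, 10-11, 1011-
Minterm coverage:
  m1 ⊆ --001 [E]
  m2 ⊆ 0--10 [E]
  m4 ⊆ -01-0 [E]
  m6 ⊆ --110,-01-0,0--10
  m8 ⊆ -10-- [E]
  m9 ⊆ --001,-1-01,-10--
  m10 ⊆ -1-10,-10--,0--10
  m11 ⊆ -10-- [E]
  m13 ⊆ -1-01 [E]
  m14 ⊆ --110,-1-10,0--10
  m16 ⊆ 1-00-,10-00
  m17 ⊆ --001,1-0-1,1-00-
  m19 ⊆ 1-0-1,10-11
  m20 ⊆ -01-0,10-00
  m22 ⊆ --110,-01-0,1011-
  m23 ⊆ 10-11,1011-
  m24 ⊆ -10--,1-00-
  m25 ⊆ --001,-1-01,-10--,1-0-1,1-00-
  m26 ⊆ -1-10,-10--
  m27 ⊆ -10--,1-0-1
  m29 ⊆ -1-01 [E]
  m30 ⊆ --110,-1-10
E = {--001, -01-0, -1-01, -10--, 0--10}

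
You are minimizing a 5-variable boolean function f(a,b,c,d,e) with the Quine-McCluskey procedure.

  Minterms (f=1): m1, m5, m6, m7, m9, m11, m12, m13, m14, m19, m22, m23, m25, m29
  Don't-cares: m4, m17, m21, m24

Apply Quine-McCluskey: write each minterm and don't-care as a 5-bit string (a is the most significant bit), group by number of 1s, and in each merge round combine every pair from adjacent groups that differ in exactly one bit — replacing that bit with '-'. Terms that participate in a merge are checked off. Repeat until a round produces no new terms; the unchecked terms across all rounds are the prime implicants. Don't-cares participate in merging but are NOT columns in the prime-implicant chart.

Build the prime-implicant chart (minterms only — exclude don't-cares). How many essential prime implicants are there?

size-2^0 implicants → 00001(✓)  00100(✓)  00101(✓)  00110(✓)  00111(✓)  01001(✓)  01011(✓)  01100(✓)  01101(✓)  01110(✓)  10001(✓)  10011(✓)  10101(✓)  10110(✓)  10111(✓)  11000(✓)  11001(✓)  11101(✓)
size-2^1 implicants → -0001(✓)  -0101(✓)  -0110(✓)  -0111(✓)  -1001(✓)  -1101(✓)  0-001(✓)  0-100(✓)  0-101(✓)  0-110(✓)  00-01(✓)  001-0(✓)  001-1(✓)  0010-(✓)  0011-(✓)  01-01(✓)  010-1  011-0(✓)  0110-(✓)  1-001(✓)  1-101(✓)  10-01(✓)  10-11(✓)  100-1(✓)  101-1(✓)  1011-(✓)  11-01(✓)  1100-
size-2^2 implicants → --001(✓)  --101(✓)  -0-01(✓)  -01-1  -011-  -1-01(✓)  0--01(✓)  0-1-0  0-10-  001--  1--01(✓)  10--1
size-2^3 implicants → ---01
Unchecked terms (primes): ---01, -01-1, -011-, 0-1-0, 0-10-, 001--, 010-1, 10--1, 1100-
Minterm coverage:
  m1 ⊆ ---01 [E]
  m5 ⊆ ---01,-01-1,0-10-,001--
  m6 ⊆ -011-,0-1-0,001--
  m7 ⊆ -01-1,-011-,001--
  m9 ⊆ ---01,010-1
  m11 ⊆ 010-1 [E]
  m12 ⊆ 0-1-0,0-10-
  m13 ⊆ ---01,0-10-
  m14 ⊆ 0-1-0 [E]
  m19 ⊆ 10--1 [E]
  m22 ⊆ -011- [E]
  m23 ⊆ -01-1,-011-,10--1
  m25 ⊆ ---01,1100-
  m29 ⊆ ---01 [E]
E = {---01, -011-, 0-1-0, 010-1, 10--1}

5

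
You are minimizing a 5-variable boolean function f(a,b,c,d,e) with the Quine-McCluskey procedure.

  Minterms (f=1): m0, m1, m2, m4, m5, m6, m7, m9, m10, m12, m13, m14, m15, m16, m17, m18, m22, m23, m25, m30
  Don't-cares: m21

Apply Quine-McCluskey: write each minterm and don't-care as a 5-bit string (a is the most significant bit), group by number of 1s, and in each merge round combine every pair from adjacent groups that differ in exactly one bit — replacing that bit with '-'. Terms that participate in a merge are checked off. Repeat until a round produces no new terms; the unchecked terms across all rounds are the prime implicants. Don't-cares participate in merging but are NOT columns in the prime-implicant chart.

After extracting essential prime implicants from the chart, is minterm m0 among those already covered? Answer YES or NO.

size-2^0 implicants → 00000(✓)  00001(✓)  00010(✓)  00100(✓)  00101(✓)  00110(✓)  00111(✓)  01001(✓)  01010(✓)  01100(✓)  01101(✓)  01110(✓)  01111(✓)  10000(✓)  10001(✓)  10010(✓)  10101(✓)  10110(✓)  10111(✓)  11001(✓)  11110(✓)
size-2^1 implicants → -0000(✓)  -0001(✓)  -0010(✓)  -0101(✓)  -0110(✓)  -0111(✓)  -1001(✓)  -1110(✓)  0-001(✓)  0-010(✓)  0-100(✓)  0-101(✓)  0-110(✓)  0-111(✓)  00-00(✓)  00-01(✓)  00-10(✓)  000-0(✓)  0000-(✓)  001-0(✓)  001-1(✓)  0010-(✓)  0011-(✓)  01-01(✓)  01-10(✓)  011-0(✓)  011-1(✓)  0110-(✓)  0111-(✓)  1-001(✓)  1-110(✓)  10-01(✓)  10-10(✓)  100-0(✓)  1000-(✓)  101-1(✓)  1011-(✓)
size-2^2 implicants → --001  --110  -0-01  -0-10  -00-0  -000-  -01-1  -011-  0--01  0--10  0-1-0(✓)  0-1-1(✓)  0-10-(✓)  0-11-(✓)  00--0  00-0-  001--(✓)  011--(✓)
size-2^3 implicants → 0-1--
Unchecked terms (primes): --001, --110, -0-01, -0-10, -00-0, -000-, -01-1, -011-, 0--01, 0--10, 0-1--, 00--0, 00-0-
Minterm coverage:
  m0 ⊆ -00-0,-000-,00--0,00-0-
  m1 ⊆ --001,-0-01,-000-,0--01,00-0-
  m2 ⊆ -0-10,-00-0,0--10,00--0
  m4 ⊆ 0-1--,00--0,00-0-
  m5 ⊆ -0-01,-01-1,0--01,0-1--,00-0-
  m6 ⊆ --110,-0-10,-011-,0--10,0-1--,00--0
  m7 ⊆ -01-1,-011-,0-1--
  m9 ⊆ --001,0--01
  m10 ⊆ 0--10 [E]
  m12 ⊆ 0-1-- [E]
  m13 ⊆ 0--01,0-1--
  m14 ⊆ --110,0--10,0-1--
  m15 ⊆ 0-1-- [E]
  m16 ⊆ -00-0,-000-
  m17 ⊆ --001,-0-01,-000-
  m18 ⊆ -0-10,-00-0
  m22 ⊆ --110,-0-10,-011-
  m23 ⊆ -01-1,-011-
  m25 ⊆ --001 [E]
  m30 ⊆ --110 [E]
E = {--001, --110, 0--10, 0-1--}

NO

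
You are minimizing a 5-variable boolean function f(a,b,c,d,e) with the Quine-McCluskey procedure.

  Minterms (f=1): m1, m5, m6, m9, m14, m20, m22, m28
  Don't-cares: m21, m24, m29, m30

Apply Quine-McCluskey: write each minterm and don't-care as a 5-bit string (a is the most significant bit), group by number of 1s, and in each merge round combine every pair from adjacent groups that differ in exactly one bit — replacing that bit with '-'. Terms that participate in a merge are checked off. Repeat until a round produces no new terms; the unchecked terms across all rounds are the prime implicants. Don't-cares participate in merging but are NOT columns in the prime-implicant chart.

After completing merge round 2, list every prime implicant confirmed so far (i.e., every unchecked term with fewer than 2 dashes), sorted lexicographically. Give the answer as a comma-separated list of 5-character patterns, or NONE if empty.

[col 0] 00001*, 00101*, 00110*, 01001*, 01110*, 10100*, 10101*, 10110*, 11000*, 11100*, 11101*, 11110*
[col 1] -0101, -0110*, -1110*, 0-001, 0-110*, 00-01, 1-100*, 1-101*, 1-110*, 101-0*, 1010-*, 11-00, 111-0*, 1110-*
[col 2] --110, 1-1-0, 1-10-
Prime implicants: --110, -0101, 0-001, 00-01, 1-1-0, 1-10-, 11-00

-0101, 0-001, 00-01, 11-00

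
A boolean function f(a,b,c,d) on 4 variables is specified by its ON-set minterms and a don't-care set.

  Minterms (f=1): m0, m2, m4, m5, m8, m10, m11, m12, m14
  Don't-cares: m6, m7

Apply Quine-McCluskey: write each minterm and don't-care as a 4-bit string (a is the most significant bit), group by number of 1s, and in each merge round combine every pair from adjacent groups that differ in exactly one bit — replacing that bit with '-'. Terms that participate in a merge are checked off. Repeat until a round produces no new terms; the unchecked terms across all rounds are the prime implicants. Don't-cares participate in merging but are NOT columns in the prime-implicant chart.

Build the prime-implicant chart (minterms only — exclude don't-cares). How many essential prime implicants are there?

3

Round 0: 0000✓ 0010✓ 0100✓ 0101✓ 0110✓ 0111✓ 1000✓ 1010✓ 1011✓ 1100✓ 1110✓
Round 1: -000✓ -010✓ -100✓ -110✓ 0-00✓ 0-10✓ 00-0✓ 01-0✓ 01-1✓ 010-✓ 011-✓ 1-00✓ 1-10✓ 10-0✓ 101- 11-0✓
Round 2: --00✓ --10✓ -0-0✓ -1-0✓ 0--0✓ 01-- 1--0✓
Round 3: ---0
PIs = {---0, 01--, 101-}
Coverage chart:
  m0: ---0 ←essential
  m2: ---0 ←essential
  m4: ---0,01--
  m5: 01-- ←essential
  m8: ---0 ←essential
  m10: ---0,101-
  m11: 101- ←essential
  m12: ---0 ←essential
  m14: ---0 ←essential
Essential: ---0, 01--, 101-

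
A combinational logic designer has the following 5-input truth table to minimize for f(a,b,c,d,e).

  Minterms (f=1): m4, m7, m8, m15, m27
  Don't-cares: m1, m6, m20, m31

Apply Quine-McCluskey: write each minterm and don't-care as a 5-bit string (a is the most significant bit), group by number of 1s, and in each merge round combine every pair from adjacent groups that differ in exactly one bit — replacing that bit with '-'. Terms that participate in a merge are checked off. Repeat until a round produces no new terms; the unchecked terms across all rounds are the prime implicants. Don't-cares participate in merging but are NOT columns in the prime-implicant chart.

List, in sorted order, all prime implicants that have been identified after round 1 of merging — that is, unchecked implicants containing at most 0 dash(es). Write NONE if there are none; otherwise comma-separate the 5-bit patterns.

size-2^0 implicants → 00001  00100(✓)  00110(✓)  00111(✓)  01000  01111(✓)  10100(✓)  11011(✓)  11111(✓)
size-2^1 implicants → -0100  -1111  0-111  001-0  0011-  11-11
Unchecked terms (primes): -0100, -1111, 0-111, 00001, 001-0, 0011-, 01000, 11-11

00001, 01000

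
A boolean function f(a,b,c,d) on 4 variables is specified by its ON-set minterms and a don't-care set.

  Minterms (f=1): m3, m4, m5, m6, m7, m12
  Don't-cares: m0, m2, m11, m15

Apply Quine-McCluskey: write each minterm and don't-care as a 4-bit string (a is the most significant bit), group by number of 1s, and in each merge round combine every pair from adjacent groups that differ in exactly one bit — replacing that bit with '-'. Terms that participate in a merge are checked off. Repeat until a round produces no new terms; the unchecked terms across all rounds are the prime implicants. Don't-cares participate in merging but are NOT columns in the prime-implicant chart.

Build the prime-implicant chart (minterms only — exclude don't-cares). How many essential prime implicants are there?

2

Round 0: 0000✓ 0010✓ 0011✓ 0100✓ 0101✓ 0110✓ 0111✓ 1011✓ 1100✓ 1111✓
Round 1: -011✓ -100 -111✓ 0-00✓ 0-10✓ 0-11✓ 00-0✓ 001-✓ 01-0✓ 01-1✓ 010-✓ 011-✓ 1-11✓
Round 2: --11 0--0 0-1- 01--
PIs = {--11, -100, 0--0, 0-1-, 01--}
Coverage chart:
  m3: --11,0-1-
  m4: -100,0--0,01--
  m5: 01-- ←essential
  m6: 0--0,0-1-,01--
  m7: --11,0-1-,01--
  m12: -100 ←essential
Essential: -100, 01--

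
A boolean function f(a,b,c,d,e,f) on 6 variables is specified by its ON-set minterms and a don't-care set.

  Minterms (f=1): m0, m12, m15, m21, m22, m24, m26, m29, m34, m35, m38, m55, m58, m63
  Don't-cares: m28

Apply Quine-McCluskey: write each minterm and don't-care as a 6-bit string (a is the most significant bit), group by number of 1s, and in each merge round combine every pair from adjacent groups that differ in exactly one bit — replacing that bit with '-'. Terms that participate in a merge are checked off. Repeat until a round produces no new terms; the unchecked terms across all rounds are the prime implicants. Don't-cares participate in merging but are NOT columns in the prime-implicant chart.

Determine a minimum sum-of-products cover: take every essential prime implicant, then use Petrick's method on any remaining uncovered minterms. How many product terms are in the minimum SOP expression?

[col 0] 000000, 001100*, 001111, 010101*, 010110, 011000*, 011010*, 011100*, 011101*, 100010*, 100011*, 100110*, 110111*, 111010*, 111111*
[col 1] -11010, 0-1100, 01-101, 011-00, 0110-0, 01110-, 100-10, 10001-, 11-111
Prime implicants: -11010, 0-1100, 000000, 001111, 01-101, 010110, 011-00, 0110-0, 01110-, 100-10, 10001-, 11-111
PI chart (minterm → PIs covering it):
  0 | 000000  (sole → essential)
  12 | 0-1100  (sole → essential)
  15 | 001111  (sole → essential)
  21 | 01-101  (sole → essential)
  22 | 010110  (sole → essential)
  24 | 011-00,0110-0
  26 | -11010,0110-0
  29 | 01-101,01110-
  34 | 100-10,10001-
  35 | 10001-  (sole → essential)
  38 | 100-10  (sole → essential)
  55 | 11-111  (sole → essential)
  58 | -11010  (sole → essential)
  63 | 11-111  (sole → essential)
Essential prime implicants: -11010, 0-1100, 000000, 001111, 01-101, 010110, 100-10, 10001-, 11-111
Petrick residual → 011-00
Minimum SOP uses 10 PIs: bcd'ef' + a'cde'f' + a'b'c'd'e'f' + a'b'cdef + a'bde'f + a'bc'def' + a'bce'f' + ab'c'ef' + ab'c'd'e + abdef

10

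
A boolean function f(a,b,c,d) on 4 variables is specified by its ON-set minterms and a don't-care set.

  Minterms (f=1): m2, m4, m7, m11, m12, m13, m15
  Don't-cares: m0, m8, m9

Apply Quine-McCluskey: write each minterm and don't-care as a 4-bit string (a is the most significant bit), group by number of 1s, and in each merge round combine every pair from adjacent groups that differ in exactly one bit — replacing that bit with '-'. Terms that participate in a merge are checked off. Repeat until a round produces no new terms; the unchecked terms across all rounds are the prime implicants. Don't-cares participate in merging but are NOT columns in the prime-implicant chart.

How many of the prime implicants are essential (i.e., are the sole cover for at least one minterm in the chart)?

Round 0: 0000✓ 0010✓ 0100✓ 0111✓ 1000✓ 1001✓ 1011✓ 1100✓ 1101✓ 1111✓
Round 1: -000✓ -100✓ -111 0-00✓ 00-0 1-00✓ 1-01✓ 1-11✓ 10-1✓ 100-✓ 11-1✓ 110-✓
Round 2: --00 1--1 1-0-
PIs = {--00, -111, 00-0, 1--1, 1-0-}
Coverage chart:
  m2: 00-0 ←essential
  m4: --00 ←essential
  m7: -111 ←essential
  m11: 1--1 ←essential
  m12: --00,1-0-
  m13: 1--1,1-0-
  m15: -111,1--1
Essential: --00, -111, 00-0, 1--1

4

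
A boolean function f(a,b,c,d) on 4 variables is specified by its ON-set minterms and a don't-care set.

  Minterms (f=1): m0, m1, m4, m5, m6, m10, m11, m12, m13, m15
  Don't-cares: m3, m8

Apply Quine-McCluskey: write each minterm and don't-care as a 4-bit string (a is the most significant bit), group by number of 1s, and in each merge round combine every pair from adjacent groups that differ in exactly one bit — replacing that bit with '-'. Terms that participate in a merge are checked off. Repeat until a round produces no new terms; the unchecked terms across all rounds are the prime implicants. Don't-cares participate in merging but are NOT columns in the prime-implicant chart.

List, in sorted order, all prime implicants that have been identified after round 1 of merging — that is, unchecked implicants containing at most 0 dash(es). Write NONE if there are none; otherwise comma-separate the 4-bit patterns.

size-2^0 implicants → 0000(✓)  0001(✓)  0011(✓)  0100(✓)  0101(✓)  0110(✓)  1000(✓)  1010(✓)  1011(✓)  1100(✓)  1101(✓)  1111(✓)
size-2^1 implicants → -000(✓)  -011  -100(✓)  -101(✓)  0-00(✓)  0-01(✓)  00-1  000-(✓)  01-0  010-(✓)  1-00(✓)  1-11  10-0  101-  11-1  110-(✓)
size-2^2 implicants → --00  -10-  0-0-
Unchecked terms (primes): --00, -011, -10-, 0-0-, 00-1, 01-0, 1-11, 10-0, 101-, 11-1

NONE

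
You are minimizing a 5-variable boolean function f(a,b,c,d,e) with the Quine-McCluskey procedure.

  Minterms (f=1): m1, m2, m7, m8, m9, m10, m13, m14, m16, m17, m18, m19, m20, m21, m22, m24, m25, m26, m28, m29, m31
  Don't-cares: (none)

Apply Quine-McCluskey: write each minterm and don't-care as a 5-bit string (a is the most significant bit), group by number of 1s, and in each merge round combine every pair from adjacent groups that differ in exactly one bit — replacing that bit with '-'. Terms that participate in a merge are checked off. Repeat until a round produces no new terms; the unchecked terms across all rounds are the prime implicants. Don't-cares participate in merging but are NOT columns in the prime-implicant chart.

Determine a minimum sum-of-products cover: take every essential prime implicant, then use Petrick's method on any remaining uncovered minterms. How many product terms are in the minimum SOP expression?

10

[col 0] 00001*, 00010*, 00111, 01000*, 01001*, 01010*, 01101*, 01110*, 10000*, 10001*, 10010*, 10011*, 10100*, 10101*, 10110*, 11000*, 11001*, 11010*, 11100*, 11101*, 11111*
[col 1] -0001*, -0010*, -1000*, -1001*, -1010*, -1101*, 0-001*, 0-010*, 01-01*, 01-10, 010-0*, 0100-*, 1-000*, 1-001*, 1-010*, 1-100*, 1-101*, 10-00*, 10-01*, 10-10*, 100-0*, 100-1*, 1000-*, 1001-*, 101-0*, 1010-*, 11-00*, 11-01*, 110-0*, 1100-*, 111-1, 1110-*
[col 2] --001, --010, -1-01, -10-0, -100-, 1--00*, 1--01*, 1-0-0, 1-00-*, 1-10-*, 10--0, 10-0-*, 100--, 11-0-*
[col 3] 1--0-
Prime implicants: --001, --010, -1-01, -10-0, -100-, 00111, 01-10, 1--0-, 1-0-0, 10--0, 100--, 111-1
PI chart (minterm → PIs covering it):
  1 | --001  (sole → essential)
  2 | --010  (sole → essential)
  7 | 00111  (sole → essential)
  8 | -10-0,-100-
  9 | --001,-1-01,-100-
  10 | --010,-10-0,01-10
  13 | -1-01  (sole → essential)
  14 | 01-10  (sole → essential)
  16 | 1--0-,1-0-0,10--0,100--
  17 | --001,1--0-,100--
  18 | --010,1-0-0,10--0,100--
  19 | 100--  (sole → essential)
  20 | 1--0-,10--0
  21 | 1--0-  (sole → essential)
  22 | 10--0  (sole → essential)
  24 | -10-0,-100-,1--0-,1-0-0
  25 | --001,-1-01,-100-,1--0-
  26 | --010,-10-0,1-0-0
  28 | 1--0-  (sole → essential)
  29 | -1-01,1--0-,111-1
  31 | 111-1  (sole → essential)
Essential prime implicants: --001, --010, -1-01, 00111, 01-10, 1--0-, 10--0, 100--, 111-1
Petrick residual → -10-0
Minimum SOP uses 10 PIs: c'd'e + c'de' + bd'e + bc'e' + a'b'cde + a'bde' + ad' + ab'e' + ab'c' + abce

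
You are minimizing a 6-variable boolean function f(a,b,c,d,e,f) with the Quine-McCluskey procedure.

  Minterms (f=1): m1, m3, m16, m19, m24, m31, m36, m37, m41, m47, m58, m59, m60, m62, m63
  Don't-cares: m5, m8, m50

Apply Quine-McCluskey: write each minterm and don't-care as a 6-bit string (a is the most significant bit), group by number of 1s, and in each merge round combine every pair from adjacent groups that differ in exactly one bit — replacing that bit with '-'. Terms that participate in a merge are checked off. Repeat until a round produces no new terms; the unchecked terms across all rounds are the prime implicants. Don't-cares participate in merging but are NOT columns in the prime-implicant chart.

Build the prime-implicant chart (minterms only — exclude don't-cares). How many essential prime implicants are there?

[col 0] 000001*, 000011*, 000101*, 001000*, 010000*, 010011*, 011000*, 011111*, 100100*, 100101*, 101001, 101111*, 110010*, 111010*, 111011*, 111100*, 111110*, 111111*
[col 1] -00101, -11111, 0-0011, 0-1000, 000-01, 0000-1, 01-000, 1-1111, 10010-, 11-010, 111-10*, 111-11*, 11101-*, 1111-0, 11111-*
[col 2] 111-1-
Prime implicants: -00101, -11111, 0-0011, 0-1000, 000-01, 0000-1, 01-000, 1-1111, 10010-, 101001, 11-010, 111-1-, 1111-0
PI chart (minterm → PIs covering it):
  1 | 000-01,0000-1
  3 | 0-0011,0000-1
  16 | 01-000  (sole → essential)
  19 | 0-0011  (sole → essential)
  24 | 0-1000,01-000
  31 | -11111  (sole → essential)
  36 | 10010-  (sole → essential)
  37 | -00101,10010-
  41 | 101001  (sole → essential)
  47 | 1-1111  (sole → essential)
  58 | 11-010,111-1-
  59 | 111-1-  (sole → essential)
  60 | 1111-0  (sole → essential)
  62 | 111-1-,1111-0
  63 | -11111,1-1111,111-1-
Essential prime implicants: -11111, 0-0011, 01-000, 1-1111, 10010-, 101001, 111-1-, 1111-0

8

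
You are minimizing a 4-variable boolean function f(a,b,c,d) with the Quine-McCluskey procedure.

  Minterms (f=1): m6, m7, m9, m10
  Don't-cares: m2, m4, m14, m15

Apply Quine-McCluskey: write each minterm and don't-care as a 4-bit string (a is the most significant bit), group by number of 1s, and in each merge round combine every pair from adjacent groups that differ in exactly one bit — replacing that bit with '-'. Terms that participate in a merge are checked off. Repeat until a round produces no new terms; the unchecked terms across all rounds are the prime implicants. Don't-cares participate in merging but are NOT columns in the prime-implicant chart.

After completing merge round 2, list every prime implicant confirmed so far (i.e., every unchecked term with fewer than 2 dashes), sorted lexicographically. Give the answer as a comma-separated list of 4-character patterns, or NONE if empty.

01-0, 1001

[col 0] 0010*, 0100*, 0110*, 0111*, 1001, 1010*, 1110*, 1111*
[col 1] -010*, -110*, -111*, 0-10*, 01-0, 011-*, 1-10*, 111-*
[col 2] --10, -11-
Prime implicants: --10, -11-, 01-0, 1001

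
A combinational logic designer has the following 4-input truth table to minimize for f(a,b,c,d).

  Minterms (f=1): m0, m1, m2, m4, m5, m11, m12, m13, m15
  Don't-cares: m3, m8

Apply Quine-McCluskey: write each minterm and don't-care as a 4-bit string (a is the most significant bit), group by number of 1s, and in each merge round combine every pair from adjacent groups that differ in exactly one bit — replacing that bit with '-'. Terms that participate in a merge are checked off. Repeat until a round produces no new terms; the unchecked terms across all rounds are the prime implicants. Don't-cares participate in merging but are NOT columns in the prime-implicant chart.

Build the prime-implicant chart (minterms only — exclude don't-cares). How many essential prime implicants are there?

1

size-2^0 implicants → 0000(✓)  0001(✓)  0010(✓)  0011(✓)  0100(✓)  0101(✓)  1000(✓)  1011(✓)  1100(✓)  1101(✓)  1111(✓)
size-2^1 implicants → -000(✓)  -011  -100(✓)  -101(✓)  0-00(✓)  0-01(✓)  00-0(✓)  00-1(✓)  000-(✓)  001-(✓)  010-(✓)  1-00(✓)  1-11  11-1  110-(✓)
size-2^2 implicants → --00  -10-  0-0-  00--
Unchecked terms (primes): --00, -011, -10-, 0-0-, 00--, 1-11, 11-1
Minterm coverage:
  m0 ⊆ --00,0-0-,00--
  m1 ⊆ 0-0-,00--
  m2 ⊆ 00-- [E]
  m4 ⊆ --00,-10-,0-0-
  m5 ⊆ -10-,0-0-
  m11 ⊆ -011,1-11
  m12 ⊆ --00,-10-
  m13 ⊆ -10-,11-1
  m15 ⊆ 1-11,11-1
E = {00--}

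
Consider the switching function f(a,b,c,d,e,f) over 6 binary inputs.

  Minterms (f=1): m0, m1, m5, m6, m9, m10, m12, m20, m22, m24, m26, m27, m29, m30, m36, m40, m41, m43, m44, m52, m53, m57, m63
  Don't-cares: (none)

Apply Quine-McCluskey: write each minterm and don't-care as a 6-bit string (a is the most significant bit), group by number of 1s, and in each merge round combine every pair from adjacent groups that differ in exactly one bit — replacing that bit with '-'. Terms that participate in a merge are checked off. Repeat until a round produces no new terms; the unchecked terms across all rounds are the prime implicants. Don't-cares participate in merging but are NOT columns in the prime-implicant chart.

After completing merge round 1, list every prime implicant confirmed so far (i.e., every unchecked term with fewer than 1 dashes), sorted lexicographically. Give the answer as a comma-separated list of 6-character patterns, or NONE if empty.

011101, 111111

[col 0] 000000*, 000001*, 000101*, 000110*, 001001*, 001010*, 001100*, 010100*, 010110*, 011000*, 011010*, 011011*, 011101, 011110*, 100100*, 101000*, 101001*, 101011*, 101100*, 110100*, 110101*, 111001*, 111111
[col 1] -01001, -01100, -10100, 0-0110, 0-1010, 00-001, 000-01, 00000-, 01-110, 0101-0, 011-10, 0110-0, 01101-, 1-0100, 1-1001, 10-100, 101-00, 1010-1, 10100-, 11010-
Prime implicants: -01001, -01100, -10100, 0-0110, 0-1010, 00-001, 000-01, 00000-, 01-110, 0101-0, 011-10, 0110-0, 01101-, 011101, 1-0100, 1-1001, 10-100, 101-00, 1010-1, 10100-, 11010-, 111111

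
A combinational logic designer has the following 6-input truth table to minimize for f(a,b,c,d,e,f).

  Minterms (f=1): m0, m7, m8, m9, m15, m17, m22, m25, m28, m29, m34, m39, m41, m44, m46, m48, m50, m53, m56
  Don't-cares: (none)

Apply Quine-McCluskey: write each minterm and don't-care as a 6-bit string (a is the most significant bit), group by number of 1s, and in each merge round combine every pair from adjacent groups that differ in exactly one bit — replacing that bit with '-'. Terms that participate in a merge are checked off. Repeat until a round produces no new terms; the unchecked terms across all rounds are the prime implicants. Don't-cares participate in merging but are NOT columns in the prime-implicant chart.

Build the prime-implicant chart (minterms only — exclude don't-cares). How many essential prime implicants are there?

[col 0] 000000*, 000111*, 001000*, 001001*, 001111*, 010001*, 010110, 011001*, 011100*, 011101*, 100010*, 100111*, 101001*, 101100*, 101110*, 110000*, 110010*, 110101, 111000*
[col 1] -00111, -01001, 0-1001, 00-000, 00-111, 00100-, 01-001, 011-01, 01110-, 1-0010, 1011-0, 11-000, 1100-0
Prime implicants: -00111, -01001, 0-1001, 00-000, 00-111, 00100-, 01-001, 010110, 011-01, 01110-, 1-0010, 1011-0, 11-000, 1100-0, 110101
PI chart (minterm → PIs covering it):
  0 | 00-000  (sole → essential)
  7 | -00111,00-111
  8 | 00-000,00100-
  9 | -01001,0-1001,00100-
  15 | 00-111  (sole → essential)
  17 | 01-001  (sole → essential)
  22 | 010110  (sole → essential)
  25 | 0-1001,01-001,011-01
  28 | 01110-  (sole → essential)
  29 | 011-01,01110-
  34 | 1-0010  (sole → essential)
  39 | -00111  (sole → essential)
  41 | -01001  (sole → essential)
  44 | 1011-0  (sole → essential)
  46 | 1011-0  (sole → essential)
  48 | 11-000,1100-0
  50 | 1-0010,1100-0
  53 | 110101  (sole → essential)
  56 | 11-000  (sole → essential)
Essential prime implicants: -00111, -01001, 00-000, 00-111, 01-001, 010110, 01110-, 1-0010, 1011-0, 11-000, 110101

11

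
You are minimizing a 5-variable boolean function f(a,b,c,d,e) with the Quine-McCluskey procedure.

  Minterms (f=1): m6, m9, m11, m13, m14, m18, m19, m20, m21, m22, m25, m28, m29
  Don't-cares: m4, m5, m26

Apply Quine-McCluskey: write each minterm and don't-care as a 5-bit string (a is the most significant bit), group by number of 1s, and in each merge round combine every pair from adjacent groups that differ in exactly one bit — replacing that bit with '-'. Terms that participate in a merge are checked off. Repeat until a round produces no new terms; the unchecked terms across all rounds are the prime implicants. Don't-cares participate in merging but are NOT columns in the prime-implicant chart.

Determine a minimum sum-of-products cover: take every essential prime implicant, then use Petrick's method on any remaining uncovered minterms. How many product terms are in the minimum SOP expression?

6

Round 0: 00100✓ 00101✓ 00110✓ 01001✓ 01011✓ 01101✓ 01110✓ 10010✓ 10011✓ 10100✓ 10101✓ 10110✓ 11001✓ 11010✓ 11100✓ 11101✓
Round 1: -0100✓ -0101✓ -0110✓ -1001✓ -1101✓ 0-101✓ 0-110 001-0✓ 0010-✓ 01-01✓ 010-1 1-010 1-100✓ 1-101✓ 10-10 1001- 101-0✓ 1010-✓ 11-01✓ 1110-✓
Round 2: --101 -01-0 -010- -1-01 1-10-
PIs = {--101, -01-0, -010-, -1-01, 0-110, 010-1, 1-010, 1-10-, 10-10, 1001-}
Coverage chart:
  m6: -01-0,0-110
  m9: -1-01,010-1
  m11: 010-1 ←essential
  m13: --101,-1-01
  m14: 0-110 ←essential
  m18: 1-010,10-10,1001-
  m19: 1001- ←essential
  m20: -01-0,-010-,1-10-
  m21: --101,-010-,1-10-
  m22: -01-0,10-10
  m25: -1-01 ←essential
  m28: 1-10- ←essential
  m29: --101,-1-01,1-10-
Essential: -1-01, 0-110, 010-1, 1-10-, 1001-
Petrick residual → -01-0
Min cover (6 terms): b'ce' + bd'e + a'cde' + a'bc'e + acd' + ab'c'd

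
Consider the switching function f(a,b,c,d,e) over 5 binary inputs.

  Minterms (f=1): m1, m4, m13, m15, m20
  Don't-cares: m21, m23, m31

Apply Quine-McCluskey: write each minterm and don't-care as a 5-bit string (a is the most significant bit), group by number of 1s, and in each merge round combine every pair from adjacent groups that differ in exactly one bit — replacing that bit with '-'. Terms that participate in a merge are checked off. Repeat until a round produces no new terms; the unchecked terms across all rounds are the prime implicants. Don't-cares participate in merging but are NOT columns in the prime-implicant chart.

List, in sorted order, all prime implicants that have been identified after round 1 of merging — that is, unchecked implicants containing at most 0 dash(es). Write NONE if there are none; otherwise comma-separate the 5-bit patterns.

00001

[col 0] 00001, 00100*, 01101*, 01111*, 10100*, 10101*, 10111*, 11111*
[col 1] -0100, -1111, 011-1, 1-111, 101-1, 1010-
Prime implicants: -0100, -1111, 00001, 011-1, 1-111, 101-1, 1010-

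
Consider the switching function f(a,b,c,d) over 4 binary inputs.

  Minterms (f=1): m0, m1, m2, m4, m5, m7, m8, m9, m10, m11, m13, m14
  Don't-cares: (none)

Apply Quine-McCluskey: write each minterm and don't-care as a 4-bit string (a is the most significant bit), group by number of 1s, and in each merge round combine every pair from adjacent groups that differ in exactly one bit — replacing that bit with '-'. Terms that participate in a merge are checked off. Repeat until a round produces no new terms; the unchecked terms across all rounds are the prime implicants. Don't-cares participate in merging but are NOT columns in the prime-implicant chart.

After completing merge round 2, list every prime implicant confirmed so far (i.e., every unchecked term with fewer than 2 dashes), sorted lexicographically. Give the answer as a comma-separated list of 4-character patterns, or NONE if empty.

01-1, 1-10

Round 0: 0000✓ 0001✓ 0010✓ 0100✓ 0101✓ 0111✓ 1000✓ 1001✓ 1010✓ 1011✓ 1101✓ 1110✓
Round 1: -000✓ -001✓ -010✓ -101✓ 0-00✓ 0-01✓ 00-0✓ 000-✓ 01-1 010-✓ 1-01✓ 1-10 10-0✓ 10-1✓ 100-✓ 101-✓
Round 2: --01 -0-0 -00- 0-0- 10--
PIs = {--01, -0-0, -00-, 0-0-, 01-1, 1-10, 10--}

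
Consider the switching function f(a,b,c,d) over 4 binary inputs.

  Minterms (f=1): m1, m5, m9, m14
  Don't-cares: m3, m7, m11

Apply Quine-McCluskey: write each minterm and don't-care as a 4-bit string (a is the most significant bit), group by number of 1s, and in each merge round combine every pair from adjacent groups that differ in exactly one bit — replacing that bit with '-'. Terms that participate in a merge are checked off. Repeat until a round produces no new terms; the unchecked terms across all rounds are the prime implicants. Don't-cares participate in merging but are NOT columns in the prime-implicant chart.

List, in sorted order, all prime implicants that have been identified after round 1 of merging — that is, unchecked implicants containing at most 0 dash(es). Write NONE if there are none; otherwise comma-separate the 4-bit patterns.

Round 0: 0001✓ 0011✓ 0101✓ 0111✓ 1001✓ 1011✓ 1110
Round 1: -001✓ -011✓ 0-01✓ 0-11✓ 00-1✓ 01-1✓ 10-1✓
Round 2: -0-1 0--1
PIs = {-0-1, 0--1, 1110}

1110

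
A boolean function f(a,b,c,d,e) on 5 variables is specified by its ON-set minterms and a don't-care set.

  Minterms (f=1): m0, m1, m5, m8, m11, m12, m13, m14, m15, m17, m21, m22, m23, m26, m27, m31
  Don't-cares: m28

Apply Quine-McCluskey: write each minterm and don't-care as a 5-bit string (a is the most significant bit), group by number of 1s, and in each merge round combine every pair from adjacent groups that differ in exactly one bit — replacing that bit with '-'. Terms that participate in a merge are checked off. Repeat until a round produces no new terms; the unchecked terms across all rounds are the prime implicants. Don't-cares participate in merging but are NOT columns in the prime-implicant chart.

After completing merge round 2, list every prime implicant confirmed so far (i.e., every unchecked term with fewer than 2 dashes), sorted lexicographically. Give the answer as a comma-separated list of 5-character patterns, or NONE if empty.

-1100, 0-000, 0-101, 0000-, 01-00, 1-111, 101-1, 1011-, 1101-

size-2^0 implicants → 00000(✓)  00001(✓)  00101(✓)  01000(✓)  01011(✓)  01100(✓)  01101(✓)  01110(✓)  01111(✓)  10001(✓)  10101(✓)  10110(✓)  10111(✓)  11010(✓)  11011(✓)  11100(✓)  11111(✓)
size-2^1 implicants → -0001(✓)  -0101(✓)  -1011(✓)  -1100  -1111(✓)  0-000  0-101  00-01(✓)  0000-  01-00  01-11(✓)  011-0(✓)  011-1(✓)  0110-(✓)  0111-(✓)  1-111  10-01(✓)  101-1  1011-  11-11(✓)  1101-
size-2^2 implicants → -0-01  -1-11  011--
Unchecked terms (primes): -0-01, -1-11, -1100, 0-000, 0-101, 0000-, 01-00, 011--, 1-111, 101-1, 1011-, 1101-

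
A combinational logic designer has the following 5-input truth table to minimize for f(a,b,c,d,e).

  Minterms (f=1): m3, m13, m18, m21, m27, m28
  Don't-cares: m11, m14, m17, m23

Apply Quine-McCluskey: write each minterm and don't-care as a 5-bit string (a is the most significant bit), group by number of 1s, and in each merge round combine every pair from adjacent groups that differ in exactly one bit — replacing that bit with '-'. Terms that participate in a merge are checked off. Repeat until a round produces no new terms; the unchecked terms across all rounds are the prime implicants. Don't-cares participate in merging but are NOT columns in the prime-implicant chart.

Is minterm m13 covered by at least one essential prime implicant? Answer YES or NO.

Round 0: 00011✓ 01011✓ 01101 01110 10001✓ 10010 10101✓ 10111✓ 11011✓ 11100
Round 1: -1011 0-011 10-01 101-1
PIs = {-1011, 0-011, 01101, 01110, 10-01, 10010, 101-1, 11100}
Coverage chart:
  m3: 0-011 ←essential
  m13: 01101 ←essential
  m18: 10010 ←essential
  m21: 10-01,101-1
  m27: -1011 ←essential
  m28: 11100 ←essential
Essential: -1011, 0-011, 01101, 10010, 11100

YES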